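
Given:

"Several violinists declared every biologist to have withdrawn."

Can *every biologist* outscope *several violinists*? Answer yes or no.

ECM infinitives lack a CP barrier, so *every biologist* can QR over the matrix subject *several violinists*.
QR within a single clause is free, so the lower quantifier may take scope over the higher one.
So *every biologist* > *several violinists* is among the available readings.

Yes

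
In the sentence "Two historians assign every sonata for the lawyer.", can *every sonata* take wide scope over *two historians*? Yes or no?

Yes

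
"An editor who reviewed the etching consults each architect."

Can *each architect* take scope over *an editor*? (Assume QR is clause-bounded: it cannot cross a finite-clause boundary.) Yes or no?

The relative clause *who reviewed the etching* modifies *an editor*, but *each architect* is not inside that relative clause — it is an argument of the matrix verb.
QR within a single clause is free, so the lower quantifier may take scope over the higher one.

Yes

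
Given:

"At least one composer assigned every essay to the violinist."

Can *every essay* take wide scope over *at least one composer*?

*every essay* and *at least one composer* are in the same minimal clause.
With no island boundary between them, the object can take inverse scope over the subject via ordinary QR within the clause.
So *every essay* > *at least one composer* is among the available readings.

Yes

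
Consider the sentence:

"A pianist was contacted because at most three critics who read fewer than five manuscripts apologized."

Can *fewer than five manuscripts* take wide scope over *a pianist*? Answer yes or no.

No

*fewer than five manuscripts* occurs within the relative clause *who read fewer than five manuscripts*, which is itself inside the adjunct *because at most three critics who read fewer than five manuscripts apologized*.
The quantifier would have to escape first the RC and then the adjunct — two independent island violations.
So *fewer than five manuscripts* cannot raise to a position above *a pianist*.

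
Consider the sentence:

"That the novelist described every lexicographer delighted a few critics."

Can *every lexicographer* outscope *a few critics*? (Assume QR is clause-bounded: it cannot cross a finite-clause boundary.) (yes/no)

*every lexicographer* sits inside the sentential subject *that the novelist described every lexicographer*.
The Sentential Subject Constraint rules out raising the quantifier out of the that-clause subject.
*every lexicographer* > *a few critics* would require crossing that boundary, which is illicit.

No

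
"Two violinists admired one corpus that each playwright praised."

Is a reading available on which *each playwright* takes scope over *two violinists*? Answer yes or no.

*each playwright* occurs within the relative clause *that each playwright praised* modifying *one corpus*.
Relative clauses block scope extraction: QR cannot target a position outside the modified NP.
So *each playwright* cannot raise to a position above *two violinists*.

No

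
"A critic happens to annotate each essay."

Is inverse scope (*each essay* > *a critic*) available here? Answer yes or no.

Yes

*each essay* is inside a raising infinitive, which is transparent to QR (no CP barrier), so it behaves as a matrix argument.
Ordinary QR to a clause-peripheral position gives the wide-scope LF for the lower DP.
The sentence is scopally ambiguous between *a critic* > *each essay* and *each essay* > *a critic*.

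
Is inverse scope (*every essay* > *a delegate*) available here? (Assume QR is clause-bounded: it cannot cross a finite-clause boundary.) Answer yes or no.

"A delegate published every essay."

Yes

*every essay* is the matrix object and *a delegate* the matrix subject; the two are clausemates.
Nothing blocks QR of the lower DP to a position above the higher one, so inverse scope is available.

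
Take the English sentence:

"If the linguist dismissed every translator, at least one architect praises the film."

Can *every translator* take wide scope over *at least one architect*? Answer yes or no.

No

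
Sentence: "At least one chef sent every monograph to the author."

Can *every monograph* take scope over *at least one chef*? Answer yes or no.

Yes

*at least one chef* and *every monograph* are co-arguments of the matrix verb, with nothing but a clause-internal boundary between them.
Clause-internal QR can adjoin the lower DP above the subject, yielding the inverse reading.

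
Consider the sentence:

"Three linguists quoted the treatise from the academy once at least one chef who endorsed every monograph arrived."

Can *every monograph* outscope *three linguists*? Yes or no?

No

*every monograph* sits inside the relative clause *who endorsed every monograph*, which is itself inside the adjunct *once at least one chef who endorsed every monograph arrived*.
Nested islands: the RC island is itself inside an adjunct island, so wide scope is doubly excluded.
So the wide-scope reading for *every monograph* is blocked.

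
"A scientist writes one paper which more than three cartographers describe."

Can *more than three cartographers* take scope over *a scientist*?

No

*more than three cartographers* is embedded in the relative clause *which more than three cartographers describe* modifying *one paper*.
A relative clause is a scope island — quantifier raising cannot cross its boundary.
Hence only narrow scope for *more than three cartographers* (under *a scientist*) survives.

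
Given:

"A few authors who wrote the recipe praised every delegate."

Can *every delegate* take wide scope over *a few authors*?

The RC *who wrote the recipe* is an island, but *every delegate* is not inside it — it is the matrix object, a clausemate of *a few authors*.
Nothing blocks QR of the lower DP to a position above the higher one, so inverse scope is available.

Yes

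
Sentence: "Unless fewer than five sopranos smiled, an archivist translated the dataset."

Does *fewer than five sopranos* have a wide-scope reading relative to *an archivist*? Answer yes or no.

No

*fewer than five sopranos* occurs within the adjunct clause *unless fewer than five sopranos smiled*.
Since the clause is an adjunct (not a complement), the Adjunct Condition blocks QR across its edge.
There is no licit LF on which *fewer than five sopranos* c-commands *an archivist*.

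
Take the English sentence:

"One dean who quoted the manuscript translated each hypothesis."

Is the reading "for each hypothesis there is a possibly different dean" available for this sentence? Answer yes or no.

Yes

This is the *each hypothesis* > *one dean* reading.
*each hypothesis* sits in the matrix clause, not in the relative clause on *one dean*.
Ordinary QR to a clause-peripheral position gives the wide-scope LF for the lower DP.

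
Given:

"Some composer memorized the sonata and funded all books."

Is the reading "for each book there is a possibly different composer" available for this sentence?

No

That reading corresponds to *all books* > *some composer*.
*all books* sits inside one conjunct of the coordinate structure (*funded all books*).
Asymmetric QR out of one conjunct violates the Coordinate Structure Constraint.
*all books* > *some composer* would require crossing that boundary, which is illicit.
(Only the surface reading survives: one fixed composer with respect to all the relevant books.)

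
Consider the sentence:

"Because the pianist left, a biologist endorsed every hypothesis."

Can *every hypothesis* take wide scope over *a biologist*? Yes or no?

Yes

The adjunct island is irrelevant here — *every hypothesis* and *a biologist* are both in the matrix clause.
Nothing blocks QR of the lower DP to a position above the higher one, so inverse scope is available.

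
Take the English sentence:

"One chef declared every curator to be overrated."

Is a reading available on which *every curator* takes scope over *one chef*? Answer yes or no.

Yes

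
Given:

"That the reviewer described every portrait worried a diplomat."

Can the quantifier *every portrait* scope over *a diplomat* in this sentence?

No

Structurally, *every portrait* is inside the sentential subject *that the reviewer described every portrait*.
Clausal subjects are scope islands; QR from inside the subject into the matrix is barred.
*every portrait* > *a diplomat* would require crossing that boundary, which is illicit.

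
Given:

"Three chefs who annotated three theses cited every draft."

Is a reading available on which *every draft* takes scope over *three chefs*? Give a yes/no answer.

Yes

*every draft* is a matrix argument; only *three chefs* is modified by the relative clause *who annotated three theses*, so the RC island is irrelevant to the target quantifier.
No island intervenes, so both surface and inverse scope are derivable.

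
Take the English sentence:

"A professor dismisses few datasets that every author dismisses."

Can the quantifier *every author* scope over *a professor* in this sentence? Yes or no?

*every author* is embedded in the relative clause *that every author dismisses* modifying *few datasets*.
Relative clauses block scope extraction: QR cannot target a position outside the modified NP.
So *every author* cannot raise to a position above *a professor*.
(Only the surface reading survives: one fixed professor with respect to all the relevant authors.)

No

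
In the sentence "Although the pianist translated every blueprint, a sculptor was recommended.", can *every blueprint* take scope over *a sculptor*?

*every blueprint* sits inside the adjunct clause *although the pianist translated every blueprint*.
Adjuncts are opaque for quantifier raising; a quantifier in an adjunct stays inside it.
So *every blueprint* cannot raise to a position above *a sculptor*.

No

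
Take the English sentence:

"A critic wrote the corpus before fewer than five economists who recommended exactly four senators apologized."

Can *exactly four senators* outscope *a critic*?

No

*exactly four senators* is embedded in the relative clause *who recommended exactly four senators*, which is itself inside the adjunct *before fewer than five economists who recommended exactly four senators apologized*.
Nested islands: the RC island is itself inside an adjunct island, so wide scope is doubly excluded.
The inverse ordering *exactly four senators* > *a critic* is therefore underivable.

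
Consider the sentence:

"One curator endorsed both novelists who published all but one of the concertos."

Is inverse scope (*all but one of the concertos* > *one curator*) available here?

*all but one of the concertos* occurs within the relative clause *who published all but one of the concertos* modifying *both novelists*.
Quantifiers inside a relative clause are trapped there; the RC boundary blocks QR.
Hence only narrow scope for *all but one of the concertos* (under *one curator*) survives.

No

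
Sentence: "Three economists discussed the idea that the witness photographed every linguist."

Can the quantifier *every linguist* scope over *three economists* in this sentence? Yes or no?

The DP *every linguist* is contained in the complex NP *the idea that the witness photographed every linguist*.
A that-clause complement to a noun is an island; QR cannot cross the NP boundary.
Hence only narrow scope for *every linguist* (under *three economists*) survives.

No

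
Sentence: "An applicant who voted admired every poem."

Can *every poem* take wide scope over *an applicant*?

Yes

*every poem* is a matrix argument; only *an applicant* is modified by the relative clause *who voted*, so the RC island is irrelevant to the target quantifier.
Clause-internal QR can adjoin the lower DP above the subject, yielding the inverse reading.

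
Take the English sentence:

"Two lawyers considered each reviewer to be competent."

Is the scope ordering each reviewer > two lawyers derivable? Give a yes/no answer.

ECM infinitives lack a CP barrier, so *each reviewer* can QR over the matrix subject *two lawyers*.
QR within a single clause is free, so the lower quantifier may take scope over the higher one.

Yes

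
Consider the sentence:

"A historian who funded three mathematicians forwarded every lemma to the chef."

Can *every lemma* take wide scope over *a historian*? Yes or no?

The RC *who funded three mathematicians* is an island, but *every lemma* is not inside it — it is the matrix object, a clausemate of *a historian*.
With no island boundary between them, the object can take inverse scope over the subject via ordinary QR within the clause.
The sentence is scopally ambiguous between *a historian* > *every lemma* and *every lemma* > *a historian*.

Yes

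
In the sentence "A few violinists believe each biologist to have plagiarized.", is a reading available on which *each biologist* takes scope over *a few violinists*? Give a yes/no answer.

ECM infinitives lack a CP barrier, so *each biologist* can QR over the matrix subject *a few violinists*.
QR within a single clause is free, so the lower quantifier may take scope over the higher one.

Yes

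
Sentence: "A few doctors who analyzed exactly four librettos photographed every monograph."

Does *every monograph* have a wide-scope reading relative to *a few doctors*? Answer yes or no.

*every monograph* is a matrix argument; only *a few doctors* is modified by the relative clause *who analyzed exactly four librettos*, so the RC island is irrelevant to the target quantifier.
Clause-internal QR can adjoin the lower DP above the subject, yielding the inverse reading.

Yes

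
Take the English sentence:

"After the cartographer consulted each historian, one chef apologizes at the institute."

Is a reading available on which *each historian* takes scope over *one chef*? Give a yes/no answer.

*each historian* sits inside the adjunct clause *after the cartographer consulted each historian*.
Adverbial clauses are not L-marked, so they are barriers for QR — the quantifier cannot escape the adjunct.
*each historian* is confined to the island and cannot take scope over *one chef*.

No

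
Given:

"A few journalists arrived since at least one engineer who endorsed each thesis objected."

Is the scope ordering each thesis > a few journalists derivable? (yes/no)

*each thesis* sits inside the relative clause *who endorsed each thesis*, which is itself inside the adjunct *since at least one engineer who endorsed each thesis objected*.
Two island boundaries intervene — the relative clause and the adjunct. Either alone would block QR.
Hence only narrow scope for *each thesis* (under *a few journalists*) survives.

No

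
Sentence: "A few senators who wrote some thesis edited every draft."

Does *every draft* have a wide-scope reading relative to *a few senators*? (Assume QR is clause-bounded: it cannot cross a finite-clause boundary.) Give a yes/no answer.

Yes

*every draft* is a matrix argument; only *a few senators* is modified by the relative clause *who wrote some thesis*, so the RC island is irrelevant to the target quantifier.
No island intervenes, so both surface and inverse scope are derivable.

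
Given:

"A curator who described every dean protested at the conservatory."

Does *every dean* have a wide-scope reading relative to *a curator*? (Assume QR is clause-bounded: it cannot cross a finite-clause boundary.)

The target quantifier *every dean* is part of the relative clause *who described every dean*.
A relative clause is a scope island — quantifier raising cannot cross its boundary.
So the wide-scope reading for *every dean* is blocked.

No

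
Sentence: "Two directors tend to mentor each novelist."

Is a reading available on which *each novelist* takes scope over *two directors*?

Yes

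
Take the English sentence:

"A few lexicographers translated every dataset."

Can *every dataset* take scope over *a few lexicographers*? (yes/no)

*a few lexicographers* and *every dataset* are co-arguments of the matrix verb, with nothing but a clause-internal boundary between them.
No island intervenes, so both surface and inverse scope are derivable.

Yes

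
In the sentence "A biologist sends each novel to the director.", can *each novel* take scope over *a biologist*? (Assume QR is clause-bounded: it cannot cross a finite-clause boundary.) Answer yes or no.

Both DPs are arguments of the same predicate; there is no clause or island boundary between them.
With no island boundary between them, the object can take inverse scope over the subject via ordinary QR within the clause.
So *each novel* > *a biologist* is among the available readings.

Yes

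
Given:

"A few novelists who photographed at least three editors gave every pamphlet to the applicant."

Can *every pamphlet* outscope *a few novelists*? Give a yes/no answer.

The RC *who photographed at least three editors* is an island, but *every pamphlet* is not inside it — it is the matrix object, a clausemate of *a few novelists*.
Clause-internal QR can adjoin the lower DP above the subject, yielding the inverse reading.
The sentence is scopally ambiguous between *a few novelists* > *every pamphlet* and *every pamphlet* > *a few novelists*.

Yes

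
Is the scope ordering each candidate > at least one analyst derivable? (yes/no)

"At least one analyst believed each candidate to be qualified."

This is an ECM construction: *each candidate* is the infinitival subject, Case-marked by the matrix verb, and the infinitive is transparent for QR.
Clause-internal QR can adjoin the lower DP above the subject, yielding the inverse reading.
So *each candidate* > *at least one analyst* is among the available readings.

Yes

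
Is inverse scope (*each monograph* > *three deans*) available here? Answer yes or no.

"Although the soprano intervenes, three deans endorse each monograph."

Yes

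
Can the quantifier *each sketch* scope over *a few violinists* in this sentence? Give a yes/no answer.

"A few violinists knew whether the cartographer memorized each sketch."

No

*each sketch* is embedded in the embedded question *whether the cartographer memorized each sketch*.
The wh-island constraint blocks QR out of an embedded interrogative.
*each sketch* > *a few violinists* would require crossing that boundary, which is illicit.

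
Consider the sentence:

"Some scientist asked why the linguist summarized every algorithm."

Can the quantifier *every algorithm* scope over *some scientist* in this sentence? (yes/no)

No

*every algorithm* sits inside the embedded question *why the linguist summarized every algorithm*.
The wh-island constraint blocks QR out of an embedded interrogative.
There is no licit LF on which *every algorithm* c-commands *some scientist*.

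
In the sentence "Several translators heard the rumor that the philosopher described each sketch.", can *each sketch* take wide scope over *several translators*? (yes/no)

No

*each sketch* occurs within the complex NP *the rumor that the philosopher described each sketch*.
Noun-complement clauses are scope islands (the Complex NP Constraint): a quantifier inside one cannot scope into the matrix.
*each sketch* is confined to the island and cannot take scope over *several translators*.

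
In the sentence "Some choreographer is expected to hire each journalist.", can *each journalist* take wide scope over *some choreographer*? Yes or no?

*each journalist* is inside a raising infinitive, which is transparent to QR (no CP barrier), so it behaves as a matrix argument.
QR within a single clause is free, so the lower quantifier may take scope over the higher one.

Yes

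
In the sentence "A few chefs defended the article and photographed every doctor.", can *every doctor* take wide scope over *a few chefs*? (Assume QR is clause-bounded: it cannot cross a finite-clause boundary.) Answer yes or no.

Structurally, *every doctor* is inside one conjunct of the coordinate structure (*photographed every doctor*).
Coordinate structures are islands for non-across-the-board movement, QR included.
Hence only narrow scope for *every doctor* (under *a few chefs*) survives.

No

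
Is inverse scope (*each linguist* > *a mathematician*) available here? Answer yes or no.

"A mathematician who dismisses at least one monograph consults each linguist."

Although the sentence contains a relative clause (*who dismisses at least one monograph*), *each linguist* is outside it, in the matrix VP.
With no island boundary between them, the object can take inverse scope over the subject via ordinary QR within the clause.

Yes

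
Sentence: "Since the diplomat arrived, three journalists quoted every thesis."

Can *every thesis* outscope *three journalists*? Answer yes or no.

Yes

The adjunct clause does not contain *every thesis*, which is the matrix object.
Ordinary QR to a clause-peripheral position gives the wide-scope LF for the lower DP.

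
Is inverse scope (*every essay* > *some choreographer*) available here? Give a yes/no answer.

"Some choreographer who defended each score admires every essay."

Yes

Although the sentence contains a relative clause (*who defended each score*), *every essay* is outside it, in the matrix VP.
Nothing blocks QR of the lower DP to a position above the higher one, so inverse scope is available.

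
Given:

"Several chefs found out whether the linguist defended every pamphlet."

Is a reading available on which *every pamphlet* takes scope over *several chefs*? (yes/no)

The target quantifier *every pamphlet* is part of the embedded question *whether the linguist defended every pamphlet*.
Embedded wh-clauses are opaque for QR, so the quantifier stays inside the question.
So *every pamphlet* cannot raise high enough to outscope *several chefs*; only the surface ordering *several chefs* > *every pamphlet* is available.

No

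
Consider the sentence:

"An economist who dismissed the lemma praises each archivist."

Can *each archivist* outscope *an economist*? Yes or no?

Yes

Although the sentence contains a relative clause (*who dismissed the lemma*), *each archivist* is outside it, in the matrix VP.
No island intervenes, so both surface and inverse scope are derivable.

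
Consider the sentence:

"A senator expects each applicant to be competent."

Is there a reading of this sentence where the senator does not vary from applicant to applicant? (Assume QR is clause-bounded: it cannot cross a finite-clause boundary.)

The paraphrase describes the scope ordering *a senator* > *each applicant*.
Nothing needs to raise for *a senator* > *each applicant*, so no island constraint is at stake.

Yes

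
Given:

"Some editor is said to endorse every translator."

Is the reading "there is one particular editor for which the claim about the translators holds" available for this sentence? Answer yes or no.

The described interpretation is the *some editor* > *every translator* scoping.
Surface scope (*some editor* > *every translator*) is always derivable; islands only block QR, not in-situ interpretation.

Yes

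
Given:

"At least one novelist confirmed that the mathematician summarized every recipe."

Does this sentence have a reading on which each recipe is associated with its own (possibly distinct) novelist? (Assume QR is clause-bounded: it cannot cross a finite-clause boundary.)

No

This is the *every recipe* > *at least one novelist* reading.
The target quantifier *every recipe* is part of the finite complement clause *that the mathematician summarized every recipe*.
Under clause-bounded QR, a quantifier in an embedded finite clause cannot raise into the matrix clause.
So *every recipe* cannot raise high enough to outscope *at least one novelist*; only the surface ordering *at least one novelist* > *every recipe* is available.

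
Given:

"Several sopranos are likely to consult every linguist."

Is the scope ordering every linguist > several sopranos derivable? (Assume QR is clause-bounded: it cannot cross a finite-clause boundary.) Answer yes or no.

Infinitival complements of raising predicates do not block QR; *every linguist* and *several sopranos* are effectively clausemates.
Ordinary QR to a clause-peripheral position gives the wide-scope LF for the lower DP.
Both orderings are possible: *several sopranos* > *every linguist* and *every linguist* > *several sopranos*.

Yes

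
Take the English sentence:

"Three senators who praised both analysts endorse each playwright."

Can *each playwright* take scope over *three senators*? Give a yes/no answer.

Yes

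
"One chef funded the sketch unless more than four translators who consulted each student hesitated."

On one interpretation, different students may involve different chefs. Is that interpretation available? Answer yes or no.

No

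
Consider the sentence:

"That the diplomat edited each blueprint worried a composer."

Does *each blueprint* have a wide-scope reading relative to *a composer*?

*each blueprint* sits inside the sentential subject *that the diplomat edited each blueprint*.
The subject-island constraint blocks QR out of a clausal subject.
So *each blueprint* cannot raise to a position above *a composer*.

No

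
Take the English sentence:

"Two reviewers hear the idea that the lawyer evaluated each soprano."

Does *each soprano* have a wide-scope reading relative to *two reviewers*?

No

*each soprano* occurs within the complex NP *the idea that the lawyer evaluated each soprano*.
The complex NP is opaque for QR — the quantifier is frozen inside the noun's complement.
So *each soprano* cannot raise high enough to outscope *two reviewers*; only the surface ordering *two reviewers* > *each soprano* is available.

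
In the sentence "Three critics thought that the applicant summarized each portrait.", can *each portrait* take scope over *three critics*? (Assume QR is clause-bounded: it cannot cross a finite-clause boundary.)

No

*each portrait* sits inside the finite complement clause *that the applicant summarized each portrait*.
Under clause-bounded QR, a quantifier in an embedded finite clause cannot raise into the matrix clause.
So *each portrait* cannot raise high enough to outscope *three critics*; only the surface ordering *three critics* > *each portrait* is available.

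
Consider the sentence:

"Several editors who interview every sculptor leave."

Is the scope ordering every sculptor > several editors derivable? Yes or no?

No

The DP *every sculptor* is contained in the relative clause *who interview every sculptor*.
Relative clauses block scope extraction: QR cannot target a position outside the modified NP.
*every sculptor* is confined to the island and cannot take scope over *several editors*.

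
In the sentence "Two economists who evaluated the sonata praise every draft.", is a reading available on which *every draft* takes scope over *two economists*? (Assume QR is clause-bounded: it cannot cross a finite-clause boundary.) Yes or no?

Yes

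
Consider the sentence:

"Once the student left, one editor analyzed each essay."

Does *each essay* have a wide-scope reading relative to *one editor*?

Yes

The adjunct island is irrelevant here — *each essay* and *one editor* are both in the matrix clause.
With no island boundary between them, the object can take inverse scope over the subject via ordinary QR within the clause.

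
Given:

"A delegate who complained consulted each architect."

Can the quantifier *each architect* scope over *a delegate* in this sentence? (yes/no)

Yes

Although the sentence contains a relative clause (*who complained*), *each architect* is outside it, in the matrix VP.
No island intervenes, so both surface and inverse scope are derivable.
The sentence is scopally ambiguous between *a delegate* > *each architect* and *each architect* > *a delegate*.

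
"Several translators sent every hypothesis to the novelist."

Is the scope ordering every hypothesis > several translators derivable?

*every hypothesis* is the matrix object and *several translators* the matrix subject; the two are clausemates.
With no island boundary between them, the object can take inverse scope over the subject via ordinary QR within the clause.

Yes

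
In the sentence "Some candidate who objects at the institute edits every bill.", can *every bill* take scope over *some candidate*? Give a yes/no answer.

Yes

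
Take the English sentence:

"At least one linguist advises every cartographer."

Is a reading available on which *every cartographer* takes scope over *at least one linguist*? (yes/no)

Yes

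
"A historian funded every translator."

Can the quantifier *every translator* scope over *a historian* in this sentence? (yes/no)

Yes

Both DPs are arguments of the same predicate; there is no clause or island boundary between them.
Since no island is crossed, the inverse ordering is licensed alongside surface scope.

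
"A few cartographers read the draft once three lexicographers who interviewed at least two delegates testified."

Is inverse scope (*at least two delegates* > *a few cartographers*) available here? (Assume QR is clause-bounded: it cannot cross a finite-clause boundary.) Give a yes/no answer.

No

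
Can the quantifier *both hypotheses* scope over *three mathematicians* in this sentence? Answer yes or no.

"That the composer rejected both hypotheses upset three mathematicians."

Structurally, *both hypotheses* is inside the sentential subject *that the composer rejected both hypotheses*.
The subject-island constraint blocks QR out of a clausal subject.
So the wide-scope reading for *both hypotheses* is blocked.

No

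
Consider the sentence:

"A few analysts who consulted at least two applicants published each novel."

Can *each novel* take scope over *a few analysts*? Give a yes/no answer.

Yes

*each novel* is a matrix argument; only *a few analysts* is modified by the relative clause *who consulted at least two applicants*, so the RC island is irrelevant to the target quantifier.
QR within a single clause is free, so the lower quantifier may take scope over the higher one.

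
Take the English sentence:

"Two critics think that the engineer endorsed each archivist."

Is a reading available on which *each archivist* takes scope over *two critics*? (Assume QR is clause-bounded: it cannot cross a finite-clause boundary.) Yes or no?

Structurally, *each archivist* is inside the finite complement clause *that the engineer endorsed each archivist*.
Under clause-bounded QR, a quantifier in an embedded finite clause cannot raise into the matrix clause.
*each archivist* > *two critics* would require crossing that boundary, which is illicit.

No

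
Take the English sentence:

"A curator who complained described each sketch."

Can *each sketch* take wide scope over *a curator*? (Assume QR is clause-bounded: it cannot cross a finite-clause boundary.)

Yes

*each sketch* is a matrix argument; only *a curator* is modified by the relative clause *who complained*, so the RC island is irrelevant to the target quantifier.
Nothing blocks QR of the lower DP to a position above the higher one, so inverse scope is available.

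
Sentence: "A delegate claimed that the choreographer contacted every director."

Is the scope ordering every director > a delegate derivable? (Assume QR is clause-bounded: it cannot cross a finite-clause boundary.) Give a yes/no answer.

Structurally, *every director* is inside the finite complement clause *that the choreographer contacted every director*.
With QR restricted to its own tensed clause, the embedded quantifier cannot reach a matrix scope position.
So *every director* cannot raise to a position above *a delegate*.
(Only the surface reading survives: one fixed delegate with respect to all the relevant directors.)

No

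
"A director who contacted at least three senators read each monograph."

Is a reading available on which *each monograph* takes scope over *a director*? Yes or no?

Yes

The relative clause *who contacted at least three senators* modifies *a director*, but *each monograph* is not inside that relative clause — it is an argument of the matrix verb.
No island intervenes, so both surface and inverse scope are derivable.
The sentence is scopally ambiguous between *a director* > *each monograph* and *each monograph* > *a director*.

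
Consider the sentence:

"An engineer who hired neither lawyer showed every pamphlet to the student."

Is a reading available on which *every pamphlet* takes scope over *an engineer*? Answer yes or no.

Yes

Although the sentence contains a relative clause (*who hired neither lawyer*), *every pamphlet* is outside it, in the matrix VP.
With no island boundary between them, the object can take inverse scope over the subject via ordinary QR within the clause.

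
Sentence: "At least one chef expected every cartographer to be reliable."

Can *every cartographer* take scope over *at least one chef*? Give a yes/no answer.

Yes

The ECM infinitive is scope-transparent — *every cartographer* is free to raise above *at least one chef*.
With no island boundary between them, the object can take inverse scope over the subject via ordinary QR within the clause.
The sentence is scopally ambiguous between *at least one chef* > *every cartographer* and *every cartographer* > *at least one chef*.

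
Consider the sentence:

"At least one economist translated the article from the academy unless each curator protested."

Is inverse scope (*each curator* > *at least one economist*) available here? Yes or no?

No

*each curator* is embedded in the adjunct clause *unless each curator protested*.
Adverbial clauses are not L-marked, so they are barriers for QR — the quantifier cannot escape the adjunct.
So *each curator* cannot raise high enough to outscope *at least one economist*; only the surface ordering *at least one economist* > *each curator* is available.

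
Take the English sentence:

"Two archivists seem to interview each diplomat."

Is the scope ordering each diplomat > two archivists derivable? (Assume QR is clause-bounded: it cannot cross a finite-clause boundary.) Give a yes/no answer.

The matrix predicate is a raising verb, whose infinitival complement is not a scope island — *each diplomat* can QR into the matrix clause.
Nothing blocks QR of the lower DP to a position above the higher one, so inverse scope is available.

Yes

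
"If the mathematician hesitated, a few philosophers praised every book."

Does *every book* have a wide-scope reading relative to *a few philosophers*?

*every book* is a matrix argument; the adjunct is an island but the target quantifier is outside it.
Nothing blocks QR of the lower DP to a position above the higher one, so inverse scope is available.
The sentence is scopally ambiguous between *a few philosophers* > *every book* and *every book* > *a few philosophers*.

Yes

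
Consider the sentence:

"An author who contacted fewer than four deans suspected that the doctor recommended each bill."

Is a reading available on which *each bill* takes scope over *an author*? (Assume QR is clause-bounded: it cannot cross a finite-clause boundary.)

No

The DP *each bill* is contained in the finite complement clause *that the doctor recommended each bill*.
Given the clause-boundedness assumption, QR cannot cross the finite CP into the matrix.
The inverse ordering *each bill* > *an author* is therefore underivable.
(Only the surface reading survives: one fixed author with respect to all the relevant bills.)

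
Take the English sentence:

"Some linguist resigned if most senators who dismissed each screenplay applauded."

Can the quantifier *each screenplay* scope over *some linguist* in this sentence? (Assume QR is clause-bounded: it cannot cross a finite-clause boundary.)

No

The DP *each screenplay* is contained in the relative clause *who dismissed each screenplay*, which is itself inside the adjunct *if most senators who dismissed each screenplay applauded*.
Nested islands: the RC island is itself inside an adjunct island, so wide scope is doubly excluded.
*each screenplay* is confined to the island and cannot take scope over *some linguist*.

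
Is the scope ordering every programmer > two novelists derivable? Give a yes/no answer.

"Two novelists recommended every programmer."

Yes

Both DPs are arguments of the same predicate; there is no clause or island boundary between them.
Since no island is crossed, the inverse ordering is licensed alongside surface scope.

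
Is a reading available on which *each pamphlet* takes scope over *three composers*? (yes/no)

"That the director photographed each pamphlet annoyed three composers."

The target quantifier *each pamphlet* is part of the sentential subject *that the director photographed each pamphlet*.
The subject-island constraint blocks QR out of a clausal subject.
So *each pamphlet* cannot raise to a position above *three composers*.

No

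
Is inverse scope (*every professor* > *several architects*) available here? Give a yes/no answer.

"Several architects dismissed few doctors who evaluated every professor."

The DP *every professor* is contained in the relative clause *who evaluated every professor* modifying *few doctors*.
A relative clause is a scope island — quantifier raising cannot cross its boundary.
There is no licit LF on which *every professor* c-commands *several architects*.

No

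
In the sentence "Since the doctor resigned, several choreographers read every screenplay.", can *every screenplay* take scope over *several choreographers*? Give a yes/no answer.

Yes

The adjunct island is irrelevant here — *every screenplay* and *several choreographers* are both in the matrix clause.
No island intervenes, so both surface and inverse scope are derivable.
Both orderings are possible: *several choreographers* > *every screenplay* and *every screenplay* > *several choreographers*.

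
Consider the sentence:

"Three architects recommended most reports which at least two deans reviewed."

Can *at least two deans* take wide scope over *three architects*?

No

*at least two deans* occurs within the relative clause *which at least two deans reviewed* modifying *most reports*.
A relative clause is a scope island — quantifier raising cannot cross its boundary.
So *at least two deans* cannot raise to a position above *three architects*.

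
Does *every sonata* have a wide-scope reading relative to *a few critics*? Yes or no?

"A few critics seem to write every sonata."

Yes

Infinitival complements of raising predicates do not block QR; *every sonata* and *a few critics* are effectively clausemates.
Nothing blocks QR of the lower DP to a position above the higher one, so inverse scope is available.
So *every sonata* > *a few critics* is among the available readings.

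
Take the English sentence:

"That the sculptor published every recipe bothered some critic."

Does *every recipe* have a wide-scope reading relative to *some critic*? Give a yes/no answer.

No

*every recipe* is embedded in the sentential subject *that the sculptor published every recipe*.
Subjects — clausal subjects included — are islands for extraction, and QR is no exception.
There is no licit LF on which *every recipe* c-commands *some critic*.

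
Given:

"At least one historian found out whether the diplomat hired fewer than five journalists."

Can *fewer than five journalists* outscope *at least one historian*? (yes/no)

No

Structurally, *fewer than five journalists* is inside the embedded question *whether the diplomat hired fewer than five journalists*.
The wh-island constraint blocks QR out of an embedded interrogative.
There is no licit LF on which *fewer than five journalists* c-commands *at least one historian*.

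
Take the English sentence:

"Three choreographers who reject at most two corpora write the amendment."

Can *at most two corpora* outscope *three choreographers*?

The target quantifier *at most two corpora* is part of the relative clause *who reject at most two corpora*.
Quantifiers inside a relative clause are trapped there; the RC boundary blocks QR.
The inverse ordering *at most two corpora* > *three choreographers* is therefore underivable.

No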